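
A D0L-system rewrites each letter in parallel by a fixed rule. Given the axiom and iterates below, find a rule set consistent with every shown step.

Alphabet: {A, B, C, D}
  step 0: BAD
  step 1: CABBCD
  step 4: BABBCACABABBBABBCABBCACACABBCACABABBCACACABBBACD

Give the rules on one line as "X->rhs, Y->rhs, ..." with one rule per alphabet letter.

  step 0 ⇒ step 1: BAD ⇒ CA·BB·CD
    A ↦ BB
    B ↦ CA
    D ↦ CD
    C ↦ BA  (constrained at step 1)

A->BB, B->CA, C->BA, D->CD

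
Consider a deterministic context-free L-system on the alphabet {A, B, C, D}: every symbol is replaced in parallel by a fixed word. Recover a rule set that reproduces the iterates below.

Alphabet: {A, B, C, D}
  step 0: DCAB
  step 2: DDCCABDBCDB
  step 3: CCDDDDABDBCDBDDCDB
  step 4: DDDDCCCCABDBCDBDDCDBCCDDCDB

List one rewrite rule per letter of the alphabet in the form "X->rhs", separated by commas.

A->AB, B->DB, C->DD, D->C

  step 3 ⇒ step 4: CCDDDDABDBCDBDDCDB ⇒ DD·DD·C·C·C·C·AB·DB·C·DB·DD·C·DB·C·C·DD·C·DB
    A ↦ AB
    B ↦ DB
    C ↦ DD
    D ↦ C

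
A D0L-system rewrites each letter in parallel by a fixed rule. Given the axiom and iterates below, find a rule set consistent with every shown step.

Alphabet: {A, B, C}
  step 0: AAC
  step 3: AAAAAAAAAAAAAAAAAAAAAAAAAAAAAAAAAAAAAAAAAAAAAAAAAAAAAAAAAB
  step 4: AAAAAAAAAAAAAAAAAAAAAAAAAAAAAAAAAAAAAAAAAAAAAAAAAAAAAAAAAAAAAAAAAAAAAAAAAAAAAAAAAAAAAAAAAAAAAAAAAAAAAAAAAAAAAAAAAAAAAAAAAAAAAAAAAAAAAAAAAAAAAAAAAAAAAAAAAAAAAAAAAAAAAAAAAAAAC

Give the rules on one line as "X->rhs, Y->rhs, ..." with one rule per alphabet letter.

A->AAA, B->AC, C->B

  step 3 ⇒ step 4: AAAAAAAAAAAAAAAAAAAAAAAAAAAAAAAAAAAAAAAAAAAAAAAAAAAAAAAAAB ⇒ AAA·AAA·AAA·AAA·AAA·AAA·AAA·AAA·AAA·AAA·AAA·AAA·AAA·AAA·AAA·AAA·AAA·AAA·AAA·AAA·AAA·AAA·AAA·AAA·AAA·AAA·AAA·AAA·AAA·AAA·AAA·AAA·AAA·AAA·AAA·AAA·AAA·AAA·AAA·AAA·AAA·AAA·AAA·AAA·AAA·AAA·AAA·AAA·AAA·AAA·AAA·AAA·AAA·AAA·AAA·AAA·AAA·AC
    A ↦ AAA
    B ↦ AC
    C ↦ B  (constrained at step 0)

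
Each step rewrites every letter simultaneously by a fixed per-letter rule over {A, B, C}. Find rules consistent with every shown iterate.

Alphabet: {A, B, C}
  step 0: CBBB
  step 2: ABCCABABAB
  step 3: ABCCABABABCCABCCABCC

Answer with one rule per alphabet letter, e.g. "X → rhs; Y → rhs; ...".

  step 2 ⇒ step 3: ABCCABABAB ⇒ ABC·C·AB·AB·ABC·C·ABC·C·ABC·C
    A ↦ ABC
    B ↦ C
    C ↦ AB

A->ABC, B->C, C->AB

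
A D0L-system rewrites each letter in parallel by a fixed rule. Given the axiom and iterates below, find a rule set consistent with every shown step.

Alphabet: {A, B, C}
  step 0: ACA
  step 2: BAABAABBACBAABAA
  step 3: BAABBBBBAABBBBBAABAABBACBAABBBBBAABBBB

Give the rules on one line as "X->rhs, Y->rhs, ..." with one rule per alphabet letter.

  step 2 ⇒ step 3: BAABAABBACBAABAA ⇒ BAA·BB·BB·BAA·BB·BB·BAA·BAA·BB·AC·BAA·BB·BB·BAA·BB·BB
    A ↦ BB
    B ↦ BAA
    C ↦ AC

A->BB, B->BAA, C->AC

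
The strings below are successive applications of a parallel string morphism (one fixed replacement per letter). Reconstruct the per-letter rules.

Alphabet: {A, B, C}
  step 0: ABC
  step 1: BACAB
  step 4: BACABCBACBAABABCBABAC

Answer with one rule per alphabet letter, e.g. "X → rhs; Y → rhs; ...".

A->BA, B->C, C->AB

  step 0 ⇒ step 1: ABC ⇒ BA·C·AB
    A ↦ BA
    B ↦ C
    C ↦ AB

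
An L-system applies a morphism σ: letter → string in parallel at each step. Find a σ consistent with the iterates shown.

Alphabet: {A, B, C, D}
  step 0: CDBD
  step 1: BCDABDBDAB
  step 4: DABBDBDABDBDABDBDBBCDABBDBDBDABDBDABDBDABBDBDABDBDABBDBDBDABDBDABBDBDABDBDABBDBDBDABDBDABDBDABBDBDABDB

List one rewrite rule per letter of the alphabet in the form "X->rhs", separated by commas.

  step 0 ⇒ step 1: CDBD ⇒ BC·DAB·DB·DAB
    B ↦ DB
    C ↦ BC
    D ↦ DAB
    A ↦ B  (constrained at step 1)

A->B, B->DB, C->BC, D->DAB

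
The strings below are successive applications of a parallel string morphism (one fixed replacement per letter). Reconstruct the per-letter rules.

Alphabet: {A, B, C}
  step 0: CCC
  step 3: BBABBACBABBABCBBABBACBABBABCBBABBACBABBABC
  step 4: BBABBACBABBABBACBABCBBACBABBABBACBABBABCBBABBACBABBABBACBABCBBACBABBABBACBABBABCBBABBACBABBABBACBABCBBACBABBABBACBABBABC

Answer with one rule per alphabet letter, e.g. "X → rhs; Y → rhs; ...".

A->CBA, B->BBA, C->BC

  step 3 ⇒ step 4: BBABBACBABBABCBBABBACBABBABCBBABBACBABBABC ⇒ BBA·BBA·CBA·BBA·BBA·CBA·BC·BBA·CBA·BBA·BBA·CBA·BBA·BC·BBA·BBA·CBA·BBA·BBA·CBA·BC·BBA·CBA·BBA·BBA·CBA·BBA·BC·BBA·BBA·CBA·BBA·BBA·CBA·BC·BBA·CBA·BBA·BBA·CBA·BBA·BC
    A ↦ CBA
    B ↦ BBA
    C ↦ BC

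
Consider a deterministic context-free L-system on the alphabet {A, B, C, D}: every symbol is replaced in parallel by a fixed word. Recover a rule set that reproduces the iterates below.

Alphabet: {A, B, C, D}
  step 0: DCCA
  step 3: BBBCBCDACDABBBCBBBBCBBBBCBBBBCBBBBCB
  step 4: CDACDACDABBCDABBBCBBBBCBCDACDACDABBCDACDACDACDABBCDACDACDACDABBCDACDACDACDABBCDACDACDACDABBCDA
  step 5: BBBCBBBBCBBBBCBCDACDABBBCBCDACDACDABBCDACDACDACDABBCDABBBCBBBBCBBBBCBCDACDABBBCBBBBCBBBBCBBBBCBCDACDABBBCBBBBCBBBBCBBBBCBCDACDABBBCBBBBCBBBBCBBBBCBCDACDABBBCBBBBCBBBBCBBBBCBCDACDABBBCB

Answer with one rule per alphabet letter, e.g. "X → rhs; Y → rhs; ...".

A->B, B->CDA, C->BB, D->BC

  step 4 ⇒ step 5: CDACDACDABBCDABBBCBBBBCBCDACDACDABBCDACDACDACDABBCDACDACDACDABBCDACDACDACDABBCDACDACDACDABBCDA ⇒ BB·BC·B·BB·BC·B·BB·BC·B·CDA·CDA·BB·BC·B·CDA·CDA·CDA·BB·CDA·CDA·CDA·CDA·BB·CDA·BB·BC·B·BB·BC·B·BB·BC·B·CDA·CDA·BB·BC·B·BB·BC·B·BB·BC·B·BB·BC·B·CDA·CDA·BB·BC·B·BB·BC·B·BB·BC·B·BB·BC·B·CDA·CDA·BB·BC·B·BB·BC·B·BB·BC·B·BB·BC·B·CDA·CDA·BB·BC·B·BB·BC·B·BB·BC·B·BB·BC·B·CDA·CDA·BB·BC·B
    A ↦ B
    B ↦ CDA
    C ↦ BB
    D ↦ BC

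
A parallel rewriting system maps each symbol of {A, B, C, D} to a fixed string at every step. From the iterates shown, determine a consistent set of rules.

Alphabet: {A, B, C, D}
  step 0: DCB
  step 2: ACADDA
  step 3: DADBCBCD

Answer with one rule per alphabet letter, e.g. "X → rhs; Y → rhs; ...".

A->D, B->AC, C->A, D->BC

  step 2 ⇒ step 3: ACADDA ⇒ D·A·D·BC·BC·D
    A ↦ D
    C ↦ A
    D ↦ BC
    B ↦ AC  (constrained at step 0)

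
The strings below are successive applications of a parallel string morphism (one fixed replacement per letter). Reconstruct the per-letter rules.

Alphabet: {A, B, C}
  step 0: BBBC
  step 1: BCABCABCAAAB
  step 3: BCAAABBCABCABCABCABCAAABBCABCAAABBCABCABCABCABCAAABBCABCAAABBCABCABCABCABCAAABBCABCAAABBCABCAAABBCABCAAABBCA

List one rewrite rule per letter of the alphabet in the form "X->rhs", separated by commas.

  step 0 ⇒ step 1: BBBC ⇒ BCA·BCA·BCA·AAB
    B ↦ BCA
    C ↦ AAB
    A ↦ BCA  (constrained at step 1)

A->BCA, B->BCA, C->AAB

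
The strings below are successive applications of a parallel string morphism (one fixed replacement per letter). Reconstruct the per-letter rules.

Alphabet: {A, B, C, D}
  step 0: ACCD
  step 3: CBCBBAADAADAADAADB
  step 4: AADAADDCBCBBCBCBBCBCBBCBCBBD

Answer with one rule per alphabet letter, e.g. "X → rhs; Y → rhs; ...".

A->CB, B->D, C->AA, D->B

  step 3 ⇒ step 4: CBCBBAADAADAADAADB ⇒ AA·D·AA·D·D·CB·CB·B·CB·CB·B·CB·CB·B·CB·CB·B·D
    A ↦ CB
    B ↦ D
    C ↦ AA
    D ↦ B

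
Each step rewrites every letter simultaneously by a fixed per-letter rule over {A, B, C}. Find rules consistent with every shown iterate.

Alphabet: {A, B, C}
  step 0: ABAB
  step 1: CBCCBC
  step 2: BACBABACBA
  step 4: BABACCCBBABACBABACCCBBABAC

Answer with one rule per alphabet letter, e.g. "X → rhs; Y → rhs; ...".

  step 1 ⇒ step 2: CBCCBC ⇒ BA·C·BA·BA·C·BA
    B ↦ C
    C ↦ BA
  step 0 ⇒ step 1: ABAB ⇒ CB·C·CB·C
    A ↦ CB

A->CB, B->C, C->BA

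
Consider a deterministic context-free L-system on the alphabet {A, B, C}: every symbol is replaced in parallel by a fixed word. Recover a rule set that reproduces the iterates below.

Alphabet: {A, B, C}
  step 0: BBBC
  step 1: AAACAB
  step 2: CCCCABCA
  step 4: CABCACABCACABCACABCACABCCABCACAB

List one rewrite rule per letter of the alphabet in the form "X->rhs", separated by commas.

A->C, B->A, C->CAB

  step 1 ⇒ step 2: AAACAB ⇒ C·C·C·CAB·C·A
    A ↦ C
    B ↦ A
    C ↦ CAB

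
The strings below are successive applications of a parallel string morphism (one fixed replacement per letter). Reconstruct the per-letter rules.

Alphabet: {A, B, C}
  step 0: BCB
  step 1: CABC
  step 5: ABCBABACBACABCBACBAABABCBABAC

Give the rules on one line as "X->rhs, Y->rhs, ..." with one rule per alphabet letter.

A->BA, B->C, C->AB

  step 0 ⇒ step 1: BCB ⇒ C·AB·C
    B ↦ C
    C ↦ AB
    A ↦ BA  (constrained at step 1)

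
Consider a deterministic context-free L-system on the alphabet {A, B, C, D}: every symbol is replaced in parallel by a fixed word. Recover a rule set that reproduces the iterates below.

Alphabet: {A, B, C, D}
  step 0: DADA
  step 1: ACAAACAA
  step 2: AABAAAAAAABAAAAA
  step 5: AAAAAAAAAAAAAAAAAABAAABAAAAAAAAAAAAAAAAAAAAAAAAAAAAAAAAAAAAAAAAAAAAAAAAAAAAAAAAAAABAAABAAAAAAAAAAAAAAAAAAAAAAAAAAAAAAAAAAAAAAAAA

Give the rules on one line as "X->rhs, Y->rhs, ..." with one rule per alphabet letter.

  step 1 ⇒ step 2: ACAAACAA ⇒ AA·BA·AA·AA·AA·BA·AA·AA
    A ↦ AA
    C ↦ BA
    B ↦ DD  (constrained at step 2)
  step 0 ⇒ step 1: DADA ⇒ AC·AA·AC·AA
    D ↦ AC

A->AA, B->DD, C->BA, D->AC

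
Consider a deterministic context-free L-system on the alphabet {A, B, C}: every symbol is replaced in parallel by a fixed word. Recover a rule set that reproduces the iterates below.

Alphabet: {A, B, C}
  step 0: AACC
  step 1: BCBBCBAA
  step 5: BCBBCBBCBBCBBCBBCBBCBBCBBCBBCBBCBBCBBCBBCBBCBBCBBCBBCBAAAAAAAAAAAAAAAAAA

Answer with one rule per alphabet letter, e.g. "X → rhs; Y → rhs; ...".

A->BCB, B->A, C->A

  step 0 ⇒ step 1: AACC ⇒ BCB·BCB·A·A
    A ↦ BCB
    C ↦ A
    B ↦ A  (constrained at step 1)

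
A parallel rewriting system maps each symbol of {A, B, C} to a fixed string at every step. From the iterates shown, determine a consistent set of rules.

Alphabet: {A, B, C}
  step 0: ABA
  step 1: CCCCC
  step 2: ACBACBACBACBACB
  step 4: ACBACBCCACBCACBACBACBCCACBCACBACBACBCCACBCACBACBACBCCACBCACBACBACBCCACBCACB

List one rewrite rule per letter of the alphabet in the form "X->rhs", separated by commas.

  step 1 ⇒ step 2: CCCCC ⇒ ACB·ACB·ACB·ACB·ACB
    C ↦ ACB
  step 0 ⇒ step 1: ABA ⇒ CC·C·CC
    A ↦ CC
  step 0 ⇒ step 1: ABA ⇒ CC·C·CC
    B ↦ C

A->CC, B->C, C->ACB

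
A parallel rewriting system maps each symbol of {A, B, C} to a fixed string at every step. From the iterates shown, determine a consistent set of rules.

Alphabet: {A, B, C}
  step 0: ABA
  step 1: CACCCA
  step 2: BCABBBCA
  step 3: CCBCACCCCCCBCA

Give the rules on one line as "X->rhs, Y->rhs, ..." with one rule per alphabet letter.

  step 2 ⇒ step 3: BCABBBCA ⇒ CC·B·CA·CC·CC·CC·B·CA
    A ↦ CA
    B ↦ CC
    C ↦ B

A->CA, B->CC, C->B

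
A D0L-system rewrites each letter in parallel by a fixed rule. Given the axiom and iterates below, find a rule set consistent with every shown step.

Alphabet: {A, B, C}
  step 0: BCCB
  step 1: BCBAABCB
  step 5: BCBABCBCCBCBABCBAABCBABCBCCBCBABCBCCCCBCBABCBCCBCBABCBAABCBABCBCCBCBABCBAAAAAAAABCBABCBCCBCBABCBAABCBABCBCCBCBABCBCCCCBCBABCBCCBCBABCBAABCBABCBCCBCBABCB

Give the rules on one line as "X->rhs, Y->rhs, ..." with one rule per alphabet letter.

  step 0 ⇒ step 1: BCCB ⇒ BCB·A·A·BCB
    B ↦ BCB
    C ↦ A
    A ↦ CC  (constrained at step 1)

A->CC, B->BCB, C->A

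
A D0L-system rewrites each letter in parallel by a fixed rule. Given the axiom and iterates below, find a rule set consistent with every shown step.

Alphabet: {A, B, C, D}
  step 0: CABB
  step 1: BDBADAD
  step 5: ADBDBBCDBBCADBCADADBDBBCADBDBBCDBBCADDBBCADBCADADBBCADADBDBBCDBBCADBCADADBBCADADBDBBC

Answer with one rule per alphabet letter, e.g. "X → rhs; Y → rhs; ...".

  step 0 ⇒ step 1: CABB ⇒ B·DB·AD·AD
    A ↦ DB
    B ↦ AD
    C ↦ B
    D ↦ BC  (constrained at step 1)

A->DB, B->AD, C->B, D->BC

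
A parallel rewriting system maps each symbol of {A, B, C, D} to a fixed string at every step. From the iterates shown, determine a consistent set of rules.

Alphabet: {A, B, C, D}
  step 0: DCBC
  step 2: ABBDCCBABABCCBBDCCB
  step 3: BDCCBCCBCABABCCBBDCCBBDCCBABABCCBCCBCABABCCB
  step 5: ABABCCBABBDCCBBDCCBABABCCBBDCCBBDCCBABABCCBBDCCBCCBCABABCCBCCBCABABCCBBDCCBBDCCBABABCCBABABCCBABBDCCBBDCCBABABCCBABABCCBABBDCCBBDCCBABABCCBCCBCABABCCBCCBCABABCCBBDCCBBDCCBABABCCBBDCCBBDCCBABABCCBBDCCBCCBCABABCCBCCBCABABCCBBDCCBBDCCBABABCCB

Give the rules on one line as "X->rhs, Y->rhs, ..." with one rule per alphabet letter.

A->BD, B->CCB, C->AB, D->C

  step 2 ⇒ step 3: ABBDCCBABABCCBBDCCB ⇒ BD·CCB·CCB·C·AB·AB·CCB·BD·CCB·BD·CCB·AB·AB·CCB·CCB·C·AB·AB·CCB
    A ↦ BD
    B ↦ CCB
    C ↦ AB
    D ↦ C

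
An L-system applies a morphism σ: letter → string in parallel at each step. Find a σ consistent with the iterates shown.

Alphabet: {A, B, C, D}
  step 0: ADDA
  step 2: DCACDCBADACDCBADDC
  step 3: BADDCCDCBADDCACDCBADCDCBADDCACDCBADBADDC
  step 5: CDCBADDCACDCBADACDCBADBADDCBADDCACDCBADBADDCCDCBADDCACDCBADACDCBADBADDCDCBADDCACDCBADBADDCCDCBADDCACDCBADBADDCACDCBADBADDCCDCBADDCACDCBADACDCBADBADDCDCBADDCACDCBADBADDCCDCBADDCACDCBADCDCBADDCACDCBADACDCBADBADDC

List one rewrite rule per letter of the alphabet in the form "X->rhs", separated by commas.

A->C, B->ACD, C->DC, D->BAD

  step 2 ⇒ step 3: DCACDCBADACDCBADDC ⇒ BAD·DC·C·DC·BAD·DC·ACD·C·BAD·C·DC·BAD·DC·ACD·C·BAD·BAD·DC
    A ↦ C
    B ↦ ACD
    C ↦ DC
    D ↦ BAD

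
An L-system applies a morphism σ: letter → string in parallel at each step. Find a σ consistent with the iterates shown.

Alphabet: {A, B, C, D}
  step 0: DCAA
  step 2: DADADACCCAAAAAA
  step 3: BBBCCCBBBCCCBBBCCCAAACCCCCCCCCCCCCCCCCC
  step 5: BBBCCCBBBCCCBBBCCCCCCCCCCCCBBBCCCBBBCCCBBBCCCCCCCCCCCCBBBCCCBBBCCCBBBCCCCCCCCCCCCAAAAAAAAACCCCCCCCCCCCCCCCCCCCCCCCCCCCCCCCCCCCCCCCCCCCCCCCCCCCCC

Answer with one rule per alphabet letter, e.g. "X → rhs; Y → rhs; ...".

  step 2 ⇒ step 3: DADADACCCAAAAAA ⇒ BBB·CCC·BBB·CCC·BBB·CCC·A·A·A·CCC·CCC·CCC·CCC·CCC·CCC
    A ↦ CCC
    C ↦ A
    D ↦ BBB
    B ↦ DA  (constrained at step 3)

A->CCC, B->DA, C->A, D->BBB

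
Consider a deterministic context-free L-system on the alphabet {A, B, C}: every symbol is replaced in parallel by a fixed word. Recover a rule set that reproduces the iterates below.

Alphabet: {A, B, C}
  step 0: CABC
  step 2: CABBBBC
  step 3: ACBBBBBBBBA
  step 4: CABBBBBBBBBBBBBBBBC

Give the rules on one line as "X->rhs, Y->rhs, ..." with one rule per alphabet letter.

  step 3 ⇒ step 4: ACBBBBBBBBA ⇒ C·A·BB·BB·BB·BB·BB·BB·BB·BB·C
    A ↦ C
    B ↦ BB
    C ↦ A

A->C, B->BB, C->A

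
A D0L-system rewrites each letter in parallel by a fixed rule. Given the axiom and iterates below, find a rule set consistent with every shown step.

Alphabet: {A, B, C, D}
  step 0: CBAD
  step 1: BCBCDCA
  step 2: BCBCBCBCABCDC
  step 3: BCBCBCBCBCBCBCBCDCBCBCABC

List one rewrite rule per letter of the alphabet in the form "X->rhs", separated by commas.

A->DC, B->BC, C->BC, D->A

  step 2 ⇒ step 3: BCBCBCBCABCDC ⇒ BC·BC·BC·BC·BC·BC·BC·BC·DC·BC·BC·A·BC
    A ↦ DC
    B ↦ BC
    C ↦ BC
    D ↦ A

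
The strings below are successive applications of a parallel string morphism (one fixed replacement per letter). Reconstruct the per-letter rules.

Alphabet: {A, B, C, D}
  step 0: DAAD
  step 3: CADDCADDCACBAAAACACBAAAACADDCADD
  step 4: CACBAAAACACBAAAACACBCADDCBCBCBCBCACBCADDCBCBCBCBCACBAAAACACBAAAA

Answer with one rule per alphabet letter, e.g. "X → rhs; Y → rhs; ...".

A->CB, B->DD, C->CA, D->AA

  step 3 ⇒ step 4: CADDCADDCACBAAAACACBAAAACADDCADD ⇒ CA·CB·AA·AA·CA·CB·AA·AA·CA·CB·CA·DD·CB·CB·CB·CB·CA·CB·CA·DD·CB·CB·CB·CB·CA·CB·AA·AA·CA·CB·AA·AA
    A ↦ CB
    B ↦ DD
    C ↦ CA
    D ↦ AA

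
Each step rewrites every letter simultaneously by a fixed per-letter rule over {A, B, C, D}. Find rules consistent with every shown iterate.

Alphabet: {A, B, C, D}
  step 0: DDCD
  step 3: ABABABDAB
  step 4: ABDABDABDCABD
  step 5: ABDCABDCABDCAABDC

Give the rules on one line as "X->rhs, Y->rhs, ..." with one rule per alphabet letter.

  step 4 ⇒ step 5: ABDABDABDCABD ⇒ AB·D·C·AB·D·C·AB·D·C·A·AB·D·C
    A ↦ AB
    B ↦ D
    C ↦ A
    D ↦ C

A->AB, B->D, C->A, D->C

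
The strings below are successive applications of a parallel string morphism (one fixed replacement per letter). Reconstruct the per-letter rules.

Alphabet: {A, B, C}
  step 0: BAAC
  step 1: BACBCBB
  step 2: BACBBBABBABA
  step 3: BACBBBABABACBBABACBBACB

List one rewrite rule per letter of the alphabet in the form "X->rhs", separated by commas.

  step 2 ⇒ step 3: BACBBBABBABA ⇒ BA·CB·B·BA·BA·BA·CB·BA·BA·CB·BA·CB
    A ↦ CB
    B ↦ BA
    C ↦ B

A->CB, B->BA, C->B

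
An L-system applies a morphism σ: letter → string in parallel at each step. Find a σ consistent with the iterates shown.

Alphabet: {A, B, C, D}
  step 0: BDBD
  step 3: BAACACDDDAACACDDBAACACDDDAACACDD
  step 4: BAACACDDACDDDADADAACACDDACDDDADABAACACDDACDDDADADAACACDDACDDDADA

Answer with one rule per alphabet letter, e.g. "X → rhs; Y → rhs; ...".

A->AC, B->BA, C->DD, D->DA

  step 3 ⇒ step 4: BAACACDDDAACACDDBAACACDDDAACACDD ⇒ BA·AC·AC·DD·AC·DD·DA·DA·DA·AC·AC·DD·AC·DD·DA·DA·BA·AC·AC·DD·AC·DD·DA·DA·DA·AC·AC·DD·AC·DD·DA·DA
    A ↦ AC
    B ↦ BA
    C ↦ DD
    D ↦ DA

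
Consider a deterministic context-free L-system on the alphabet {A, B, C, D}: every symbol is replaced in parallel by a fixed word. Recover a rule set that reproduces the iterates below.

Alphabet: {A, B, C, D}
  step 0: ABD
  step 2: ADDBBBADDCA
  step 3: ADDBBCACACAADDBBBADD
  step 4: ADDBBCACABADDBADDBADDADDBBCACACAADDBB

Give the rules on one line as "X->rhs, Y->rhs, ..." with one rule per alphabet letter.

A->ADD, B->CA, C->B, D->B

  step 3 ⇒ step 4: ADDBBCACACAADDBBBADD ⇒ ADD·B·B·CA·CA·B·ADD·B·ADD·B·ADD·ADD·B·B·CA·CA·CA·ADD·B·B
    A ↦ ADD
    B ↦ CA
    C ↦ B
    D ↦ B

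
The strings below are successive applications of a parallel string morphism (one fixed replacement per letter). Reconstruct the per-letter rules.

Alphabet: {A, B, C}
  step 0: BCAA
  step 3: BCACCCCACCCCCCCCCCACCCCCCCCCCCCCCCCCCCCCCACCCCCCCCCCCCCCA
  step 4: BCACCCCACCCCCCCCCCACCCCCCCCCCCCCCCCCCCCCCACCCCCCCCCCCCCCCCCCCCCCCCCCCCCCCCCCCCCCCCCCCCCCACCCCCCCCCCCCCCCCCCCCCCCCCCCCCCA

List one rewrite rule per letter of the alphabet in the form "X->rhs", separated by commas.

A->CCA, B->BCA, C->CC

  step 3 ⇒ step 4: BCACCCCACCCCCCCCCCACCCCCCCCCCCCCCCCCCCCCCACCCCCCCCCCCCCCA ⇒ BCA·CC·CCA·CC·CC·CC·CC·CCA·CC·CC·CC·CC·CC·CC·CC·CC·CC·CC·CCA·CC·CC·CC·CC·CC·CC·CC·CC·CC·CC·CC·CC·CC·CC·CC·CC·CC·CC·CC·CC·CC·CC·CCA·CC·CC·CC·CC·CC·CC·CC·CC·CC·CC·CC·CC·CC·CC·CCA
    A ↦ CCA
    B ↦ BCA
    C ↦ CC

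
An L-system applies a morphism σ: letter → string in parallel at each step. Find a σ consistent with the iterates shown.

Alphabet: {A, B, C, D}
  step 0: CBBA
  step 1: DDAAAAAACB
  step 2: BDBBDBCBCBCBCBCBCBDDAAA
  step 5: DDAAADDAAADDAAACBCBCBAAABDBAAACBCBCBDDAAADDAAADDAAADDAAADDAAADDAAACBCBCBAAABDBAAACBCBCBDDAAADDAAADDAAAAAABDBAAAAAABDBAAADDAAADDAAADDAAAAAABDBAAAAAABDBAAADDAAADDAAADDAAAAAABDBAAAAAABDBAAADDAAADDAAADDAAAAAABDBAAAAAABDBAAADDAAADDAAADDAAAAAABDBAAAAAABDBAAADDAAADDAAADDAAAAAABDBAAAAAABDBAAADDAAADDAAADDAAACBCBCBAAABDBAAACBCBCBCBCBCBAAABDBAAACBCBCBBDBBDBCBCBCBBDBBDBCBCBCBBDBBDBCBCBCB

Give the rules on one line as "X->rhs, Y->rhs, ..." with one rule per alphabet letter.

  step 1 ⇒ step 2: DDAAAAAACB ⇒ BDB·BDB·CB·CB·CB·CB·CB·CB·DD·AAA
    A ↦ CB
    B ↦ AAA
    C ↦ DD
    D ↦ BDB

A->CB, B->AAA, C->DD, D->BDB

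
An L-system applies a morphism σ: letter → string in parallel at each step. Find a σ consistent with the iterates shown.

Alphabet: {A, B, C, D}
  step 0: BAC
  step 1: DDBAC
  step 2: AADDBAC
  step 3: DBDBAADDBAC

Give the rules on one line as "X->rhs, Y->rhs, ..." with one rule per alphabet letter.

A->DB, B->D, C->AC, D->A

  step 2 ⇒ step 3: AADDBAC ⇒ DB·DB·A·A·D·DB·AC
    A ↦ DB
    B ↦ D
    C ↦ AC
    D ↦ A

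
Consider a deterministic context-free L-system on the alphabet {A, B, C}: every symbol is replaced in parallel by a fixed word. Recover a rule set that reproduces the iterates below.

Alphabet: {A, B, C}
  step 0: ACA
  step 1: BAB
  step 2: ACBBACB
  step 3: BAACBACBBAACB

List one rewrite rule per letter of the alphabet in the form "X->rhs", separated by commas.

  step 2 ⇒ step 3: ACBBACB ⇒ B·A·ACB·ACB·B·A·ACB
    A ↦ B
    B ↦ ACB
    C ↦ A

A->B, B->ACB, C->A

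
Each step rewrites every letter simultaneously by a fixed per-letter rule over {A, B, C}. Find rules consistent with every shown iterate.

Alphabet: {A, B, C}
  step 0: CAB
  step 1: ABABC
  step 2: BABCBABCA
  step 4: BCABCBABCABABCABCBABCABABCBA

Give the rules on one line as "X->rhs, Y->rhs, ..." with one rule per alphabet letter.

  step 1 ⇒ step 2: ABABC ⇒ BA·BC·BA·BC·A
    A ↦ BA
    B ↦ BC
    C ↦ A

A->BA, B->BC, C->A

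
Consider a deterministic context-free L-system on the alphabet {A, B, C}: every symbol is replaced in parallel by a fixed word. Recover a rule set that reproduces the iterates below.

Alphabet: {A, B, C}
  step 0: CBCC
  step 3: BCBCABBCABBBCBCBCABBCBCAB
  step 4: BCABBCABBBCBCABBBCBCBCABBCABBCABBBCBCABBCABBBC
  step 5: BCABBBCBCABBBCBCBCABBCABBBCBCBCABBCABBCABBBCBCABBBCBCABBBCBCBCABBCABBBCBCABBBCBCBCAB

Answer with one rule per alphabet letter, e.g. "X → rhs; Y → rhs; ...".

A->B, B->BC, C->AB

  step 4 ⇒ step 5: BCABBCABBBCBCABBBCBCBCABBCABBCABBBCBCABBCABBBC ⇒ BC·AB·B·BC·BC·AB·B·BC·BC·BC·AB·BC·AB·B·BC·BC·BC·AB·BC·AB·BC·AB·B·BC·BC·AB·B·BC·BC·AB·B·BC·BC·BC·AB·BC·AB·B·BC·BC·AB·B·BC·BC·BC·AB
    A ↦ B
    B ↦ BC
    C ↦ AB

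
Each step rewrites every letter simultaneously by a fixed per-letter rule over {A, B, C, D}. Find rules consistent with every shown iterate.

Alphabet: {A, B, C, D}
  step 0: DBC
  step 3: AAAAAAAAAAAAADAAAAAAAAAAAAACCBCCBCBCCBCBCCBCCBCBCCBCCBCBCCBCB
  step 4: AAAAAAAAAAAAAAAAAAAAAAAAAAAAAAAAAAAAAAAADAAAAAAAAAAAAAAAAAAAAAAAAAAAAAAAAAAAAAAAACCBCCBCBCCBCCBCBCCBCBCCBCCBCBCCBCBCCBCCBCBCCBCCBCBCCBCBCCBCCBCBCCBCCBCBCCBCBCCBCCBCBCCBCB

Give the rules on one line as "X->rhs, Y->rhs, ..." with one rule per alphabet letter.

  step 3 ⇒ step 4: AAAAAAAAAAAAADAAAAAAAAAAAAACCBCCBCBCCBCBCCBCCBCBCCBCCBCBCCBCB ⇒ AAA·AAA·AAA·AAA·AAA·AAA·AAA·AAA·AAA·AAA·AAA·AAA·AAA·ADA·AAA·AAA·AAA·AAA·AAA·AAA·AAA·AAA·AAA·AAA·AAA·AAA·AAA·CCB·CCB·CB·CCB·CCB·CB·CCB·CB·CCB·CCB·CB·CCB·CB·CCB·CCB·CB·CCB·CCB·CB·CCB·CB·CCB·CCB·CB·CCB·CCB·CB·CCB·CB·CCB·CCB·CB·CCB·CB
    A ↦ AAA
    B ↦ CB
    C ↦ CCB
    D ↦ ADA

A->AAA, B->CB, C->CCB, D->ADA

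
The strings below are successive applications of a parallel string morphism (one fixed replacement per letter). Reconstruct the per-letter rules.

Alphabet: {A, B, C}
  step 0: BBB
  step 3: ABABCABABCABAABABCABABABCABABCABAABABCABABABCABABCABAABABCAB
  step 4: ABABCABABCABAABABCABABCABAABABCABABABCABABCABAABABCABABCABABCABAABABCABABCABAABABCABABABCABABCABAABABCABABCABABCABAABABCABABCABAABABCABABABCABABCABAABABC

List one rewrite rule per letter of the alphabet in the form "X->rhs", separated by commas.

  step 3 ⇒ step 4: ABABCABABCABAABABCABABABCABABCABAABABCABABABCABABCABAABABCAB ⇒ AB·ABC·AB·ABC·ABA·AB·ABC·AB·ABC·ABA·AB·ABC·AB·AB·ABC·AB·ABC·ABA·AB·ABC·AB·ABC·AB·ABC·ABA·AB·ABC·AB·ABC·ABA·AB·ABC·AB·AB·ABC·AB·ABC·ABA·AB·ABC·AB·ABC·AB·ABC·ABA·AB·ABC·AB·ABC·ABA·AB·ABC·AB·AB·ABC·AB·ABC·ABA·AB·ABC
    A ↦ AB
    B ↦ ABC
    C ↦ ABA

A->AB, B->ABC, C->ABA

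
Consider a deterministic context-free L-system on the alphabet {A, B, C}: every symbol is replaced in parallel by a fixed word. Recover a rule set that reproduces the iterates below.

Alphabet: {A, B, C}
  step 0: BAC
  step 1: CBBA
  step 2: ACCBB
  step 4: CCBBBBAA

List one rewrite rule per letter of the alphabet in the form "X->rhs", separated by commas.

  step 1 ⇒ step 2: CBBA ⇒ A·C·C·BB
    A ↦ BB
    B ↦ C
    C ↦ A

A->BB, B->C, C->A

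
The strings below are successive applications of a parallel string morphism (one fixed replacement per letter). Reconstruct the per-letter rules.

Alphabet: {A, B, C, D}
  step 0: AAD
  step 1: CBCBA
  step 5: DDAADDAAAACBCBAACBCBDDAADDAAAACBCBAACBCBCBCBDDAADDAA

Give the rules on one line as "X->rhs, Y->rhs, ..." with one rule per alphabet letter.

A->CB, B->DAA, C->D, D->A

  step 0 ⇒ step 1: AAD ⇒ CB·CB·A
    A ↦ CB
    D ↦ A
    B ↦ DAA  (constrained at step 1)
    C ↦ D  (constrained at step 1)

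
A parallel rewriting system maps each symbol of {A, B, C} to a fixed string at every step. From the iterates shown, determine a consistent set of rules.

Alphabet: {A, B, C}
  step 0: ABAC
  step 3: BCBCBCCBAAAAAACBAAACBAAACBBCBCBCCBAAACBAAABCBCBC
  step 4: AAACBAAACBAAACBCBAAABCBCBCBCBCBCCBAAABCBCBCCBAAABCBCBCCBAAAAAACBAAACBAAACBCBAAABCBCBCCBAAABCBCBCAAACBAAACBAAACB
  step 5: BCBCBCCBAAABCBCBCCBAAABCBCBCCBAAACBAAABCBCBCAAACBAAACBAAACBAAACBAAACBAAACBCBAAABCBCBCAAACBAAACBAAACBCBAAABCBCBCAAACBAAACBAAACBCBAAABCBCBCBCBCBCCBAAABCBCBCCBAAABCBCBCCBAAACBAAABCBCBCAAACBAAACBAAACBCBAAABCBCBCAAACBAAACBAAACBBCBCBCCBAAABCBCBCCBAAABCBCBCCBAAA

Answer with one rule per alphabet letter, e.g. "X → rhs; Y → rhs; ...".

  step 4 ⇒ step 5: AAACBAAACBAAACBCBAAABCBCBCBCBCBCCBAAABCBCBCCBAAABCBCBCCBAAAAAACBAAACBAAACBCBAAABCBCBCCBAAABCBCBCAAACBAAACBAAACB ⇒ BC·BC·BC·CB·AAA·BC·BC·BC·CB·AAA·BC·BC·BC·CB·AAA·CB·AAA·BC·BC·BC·AAA·CB·AAA·CB·AAA·CB·AAA·CB·AAA·CB·AAA·CB·CB·AAA·BC·BC·BC·AAA·CB·AAA·CB·AAA·CB·CB·AAA·BC·BC·BC·AAA·CB·AAA·CB·AAA·CB·CB·AAA·BC·BC·BC·BC·BC·BC·CB·AAA·BC·BC·BC·CB·AAA·BC·BC·BC·CB·AAA·CB·AAA·BC·BC·BC·AAA·CB·AAA·CB·AAA·CB·CB·AAA·BC·BC·BC·AAA·CB·AAA·CB·AAA·CB·BC·BC·BC·CB·AAA·BC·BC·BC·CB·AAA·BC·BC·BC·CB·AAA
    A ↦ BC
    B ↦ AAA
    C ↦ CB

A->BC, B->AAA, C->CB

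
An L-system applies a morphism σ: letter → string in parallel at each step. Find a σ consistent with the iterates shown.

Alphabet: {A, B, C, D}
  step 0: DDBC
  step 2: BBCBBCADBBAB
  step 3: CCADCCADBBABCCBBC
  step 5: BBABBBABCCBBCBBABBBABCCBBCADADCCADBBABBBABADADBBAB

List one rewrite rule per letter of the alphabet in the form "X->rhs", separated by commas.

  step 2 ⇒ step 3: BBCBBCADBBAB ⇒ C·C·AD·C·C·AD·BB·AB·C·C·BB·C
    A ↦ BB
    B ↦ C
    C ↦ AD
    D ↦ AB

A->BB, B->C, C->AD, D->AB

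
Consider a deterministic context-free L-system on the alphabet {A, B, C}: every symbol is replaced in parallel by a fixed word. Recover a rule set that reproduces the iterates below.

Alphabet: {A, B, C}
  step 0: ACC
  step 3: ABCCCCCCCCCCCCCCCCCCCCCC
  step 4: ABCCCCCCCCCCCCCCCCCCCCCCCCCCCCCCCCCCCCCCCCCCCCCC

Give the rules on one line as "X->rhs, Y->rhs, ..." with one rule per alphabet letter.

A->AB, B->CC, C->CC

  step 3 ⇒ step 4: ABCCCCCCCCCCCCCCCCCCCCCC ⇒ AB·CC·CC·CC·CC·CC·CC·CC·CC·CC·CC·CC·CC·CC·CC·CC·CC·CC·CC·CC·CC·CC·CC·CC
    A ↦ AB
    B ↦ CC
    C ↦ CC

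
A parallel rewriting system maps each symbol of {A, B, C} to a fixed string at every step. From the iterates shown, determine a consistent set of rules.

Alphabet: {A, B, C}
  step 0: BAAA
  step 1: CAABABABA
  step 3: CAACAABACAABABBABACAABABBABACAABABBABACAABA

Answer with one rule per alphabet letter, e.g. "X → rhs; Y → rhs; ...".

A->BA, B->CAA, C->B

  step 0 ⇒ step 1: BAAA ⇒ CAA·BA·BA·BA
    A ↦ BA
    B ↦ CAA
    C ↦ B  (constrained at step 1)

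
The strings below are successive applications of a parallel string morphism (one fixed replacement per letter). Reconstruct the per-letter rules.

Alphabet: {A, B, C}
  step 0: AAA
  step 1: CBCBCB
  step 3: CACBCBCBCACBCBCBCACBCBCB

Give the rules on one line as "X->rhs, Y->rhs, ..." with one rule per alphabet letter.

  step 0 ⇒ step 1: AAA ⇒ CB·CB·CB
    A ↦ CB
    B ↦ AA  (constrained at step 1)
    C ↦ CA  (constrained at step 1)

A->CB, B->AA, C->CA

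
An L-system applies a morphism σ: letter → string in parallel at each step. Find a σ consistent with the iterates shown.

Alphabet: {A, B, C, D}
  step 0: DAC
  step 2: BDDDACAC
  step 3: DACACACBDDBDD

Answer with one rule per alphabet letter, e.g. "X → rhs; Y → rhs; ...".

A->B, B->D, C->DD, D->AC

  step 2 ⇒ step 3: BDDDACAC ⇒ D·AC·AC·AC·B·DD·B·DD
    A ↦ B
    B ↦ D
    C ↦ DD
    D ↦ AC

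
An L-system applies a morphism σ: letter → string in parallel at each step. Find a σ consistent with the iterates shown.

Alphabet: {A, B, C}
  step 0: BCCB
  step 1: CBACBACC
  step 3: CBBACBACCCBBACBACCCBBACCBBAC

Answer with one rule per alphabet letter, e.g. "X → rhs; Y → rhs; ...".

  step 0 ⇒ step 1: BCCB ⇒ C·BAC·BAC·C
    B ↦ C
    C ↦ BAC
    A ↦ B  (constrained at step 1)

A->B, B->C, C->BAC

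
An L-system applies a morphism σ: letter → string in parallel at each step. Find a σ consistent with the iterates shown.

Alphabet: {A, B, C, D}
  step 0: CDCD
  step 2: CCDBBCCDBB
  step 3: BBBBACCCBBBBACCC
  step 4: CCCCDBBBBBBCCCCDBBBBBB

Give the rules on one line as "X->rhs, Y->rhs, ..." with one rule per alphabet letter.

A->D, B->C, C->BB, D->AC

  step 3 ⇒ step 4: BBBBACCCBBBBACCC ⇒ C·C·C·C·D·BB·BB·BB·C·C·C·C·D·BB·BB·BB
    A ↦ D
    B ↦ C
    C ↦ BB
  step 2 ⇒ step 3: CCDBBCCDBB ⇒ BB·BB·AC·C·C·BB·BB·AC·C·C
    D ↦ AC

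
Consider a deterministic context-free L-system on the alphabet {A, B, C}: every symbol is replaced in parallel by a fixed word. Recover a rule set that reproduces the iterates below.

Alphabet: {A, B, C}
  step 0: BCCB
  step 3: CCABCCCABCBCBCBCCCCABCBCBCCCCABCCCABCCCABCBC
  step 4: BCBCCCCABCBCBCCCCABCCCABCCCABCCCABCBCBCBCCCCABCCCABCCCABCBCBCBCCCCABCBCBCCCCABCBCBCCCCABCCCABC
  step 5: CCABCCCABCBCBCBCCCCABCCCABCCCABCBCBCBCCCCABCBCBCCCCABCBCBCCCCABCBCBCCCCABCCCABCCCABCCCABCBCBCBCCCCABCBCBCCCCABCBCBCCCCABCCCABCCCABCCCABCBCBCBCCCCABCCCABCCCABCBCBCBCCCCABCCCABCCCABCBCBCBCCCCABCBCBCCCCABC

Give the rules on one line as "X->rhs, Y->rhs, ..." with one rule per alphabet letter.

A->C, B->CCA, C->BC

  step 4 ⇒ step 5: BCBCCCCABCBCBCCCCABCCCABCCCABCCCABCBCBCBCCCCABCCCABCCCABCBCBCBCCCCABCBCBCCCCABCBCBCCCCABCCCABC ⇒ CCA·BC·CCA·BC·BC·BC·BC·C·CCA·BC·CCA·BC·CCA·BC·BC·BC·BC·C·CCA·BC·BC·BC·C·CCA·BC·BC·BC·C·CCA·BC·BC·BC·C·CCA·BC·CCA·BC·CCA·BC·CCA·BC·BC·BC·BC·C·CCA·BC·BC·BC·C·CCA·BC·BC·BC·C·CCA·BC·CCA·BC·CCA·BC·CCA·BC·BC·BC·BC·C·CCA·BC·CCA·BC·CCA·BC·BC·BC·BC·C·CCA·BC·CCA·BC·CCA·BC·BC·BC·BC·C·CCA·BC·BC·BC·C·CCA·BC
    A ↦ C
    B ↦ CCA
    C ↦ BC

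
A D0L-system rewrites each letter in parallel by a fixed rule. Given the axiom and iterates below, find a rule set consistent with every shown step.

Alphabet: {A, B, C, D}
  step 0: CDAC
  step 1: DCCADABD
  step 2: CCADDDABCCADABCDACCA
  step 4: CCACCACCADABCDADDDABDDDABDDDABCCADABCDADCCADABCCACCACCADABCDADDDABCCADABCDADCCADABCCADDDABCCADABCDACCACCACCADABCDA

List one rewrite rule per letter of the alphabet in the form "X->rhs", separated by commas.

  step 1 ⇒ step 2: DCCADABD ⇒ CCA·D·D·DAB·CCA·DAB·CDA·CCA
    A ↦ DAB
    B ↦ CDA
    C ↦ D
    D ↦ CCA

A->DAB, B->CDA, C->D, D->CCA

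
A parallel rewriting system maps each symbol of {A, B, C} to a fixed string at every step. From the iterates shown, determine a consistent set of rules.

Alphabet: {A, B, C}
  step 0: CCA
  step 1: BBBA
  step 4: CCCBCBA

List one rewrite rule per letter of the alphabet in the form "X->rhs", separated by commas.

  step 0 ⇒ step 1: CCA ⇒ B·B·BA
    A ↦ BA
    C ↦ B
    B ↦ C  (constrained at step 1)

A->BA, B->C, C->B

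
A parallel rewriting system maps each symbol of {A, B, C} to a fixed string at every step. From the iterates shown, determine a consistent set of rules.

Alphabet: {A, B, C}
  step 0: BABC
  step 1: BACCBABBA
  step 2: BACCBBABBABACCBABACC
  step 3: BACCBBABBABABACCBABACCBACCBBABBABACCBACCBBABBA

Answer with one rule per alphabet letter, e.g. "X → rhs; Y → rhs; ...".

  step 2 ⇒ step 3: BACCBBABBABACCBABACC ⇒ BA·CC·BBA·BBA·BA·BA·CC·BA·BA·CC·BA·CC·BBA·BBA·BA·CC·BA·CC·BBA·BBA
    A ↦ CC
    B ↦ BA
    C ↦ BBA

A->CC, B->BA, C->BBA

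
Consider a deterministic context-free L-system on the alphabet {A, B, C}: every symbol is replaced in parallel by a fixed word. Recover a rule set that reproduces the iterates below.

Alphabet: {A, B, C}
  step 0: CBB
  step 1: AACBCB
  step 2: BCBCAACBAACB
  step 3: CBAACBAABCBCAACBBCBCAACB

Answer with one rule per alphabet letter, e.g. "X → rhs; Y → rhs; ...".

  step 2 ⇒ step 3: BCBCAACBAACB ⇒ CB·AA·CB·AA·BC·BC·AA·CB·BC·BC·AA·CB
    A ↦ BC
    B ↦ CB
    C ↦ AA

A->BC, B->CB, C->AA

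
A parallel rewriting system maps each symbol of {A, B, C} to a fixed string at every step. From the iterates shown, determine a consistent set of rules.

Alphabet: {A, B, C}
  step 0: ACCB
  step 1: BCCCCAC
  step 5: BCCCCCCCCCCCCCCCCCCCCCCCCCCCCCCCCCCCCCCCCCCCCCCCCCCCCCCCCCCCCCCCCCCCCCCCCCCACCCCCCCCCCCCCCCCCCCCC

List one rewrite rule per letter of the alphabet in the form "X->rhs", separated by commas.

  step 0 ⇒ step 1: ACCB ⇒ B·CC·CC·AC
    A ↦ B
    B ↦ AC
    C ↦ CC

A->B, B->AC, C->CC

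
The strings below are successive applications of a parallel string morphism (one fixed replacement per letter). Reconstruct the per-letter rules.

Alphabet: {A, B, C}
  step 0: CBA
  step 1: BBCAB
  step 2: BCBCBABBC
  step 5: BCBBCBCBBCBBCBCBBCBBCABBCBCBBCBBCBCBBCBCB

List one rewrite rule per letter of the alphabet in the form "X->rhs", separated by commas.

  step 1 ⇒ step 2: BBCAB ⇒ BC·BC·B·AB·BC
    A ↦ AB
    B ↦ BC
    C ↦ B

A->AB, B->BC, C->B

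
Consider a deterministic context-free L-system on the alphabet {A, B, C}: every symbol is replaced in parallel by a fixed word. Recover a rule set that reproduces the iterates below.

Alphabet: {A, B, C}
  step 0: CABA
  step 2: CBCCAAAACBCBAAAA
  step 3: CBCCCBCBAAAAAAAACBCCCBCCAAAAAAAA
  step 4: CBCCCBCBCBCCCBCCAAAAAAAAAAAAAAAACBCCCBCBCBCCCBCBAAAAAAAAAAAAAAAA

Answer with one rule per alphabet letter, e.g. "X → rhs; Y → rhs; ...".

A->AA, B->CC, C->CB

  step 3 ⇒ step 4: CBCCCBCBAAAAAAAACBCCCBCCAAAAAAAA ⇒ CB·CC·CB·CB·CB·CC·CB·CC·AA·AA·AA·AA·AA·AA·AA·AA·CB·CC·CB·CB·CB·CC·CB·CB·AA·AA·AA·AA·AA·AA·AA·AA
    A ↦ AA
    B ↦ CC
    C ↦ CB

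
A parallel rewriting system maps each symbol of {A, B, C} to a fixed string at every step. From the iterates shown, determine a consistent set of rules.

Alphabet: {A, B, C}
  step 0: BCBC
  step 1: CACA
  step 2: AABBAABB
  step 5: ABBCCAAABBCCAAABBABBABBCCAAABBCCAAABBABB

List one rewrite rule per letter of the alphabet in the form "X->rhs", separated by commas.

  step 1 ⇒ step 2: CACA ⇒ A·ABB·A·ABB
    A ↦ ABB
    C ↦ A
  step 0 ⇒ step 1: BCBC ⇒ C·A·C·A
    B ↦ C

A->ABB, B->C, C->A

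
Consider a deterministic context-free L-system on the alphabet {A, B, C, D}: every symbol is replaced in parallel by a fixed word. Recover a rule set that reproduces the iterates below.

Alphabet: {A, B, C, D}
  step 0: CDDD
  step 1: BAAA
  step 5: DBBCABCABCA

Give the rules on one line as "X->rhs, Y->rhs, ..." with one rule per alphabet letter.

  step 0 ⇒ step 1: CDDD ⇒ B·A·A·A
    C ↦ B
    D ↦ A
    A ↦ BC  (constrained at step 1)
    B ↦ D  (constrained at step 1)

A->BC, B->D, C->B, D->A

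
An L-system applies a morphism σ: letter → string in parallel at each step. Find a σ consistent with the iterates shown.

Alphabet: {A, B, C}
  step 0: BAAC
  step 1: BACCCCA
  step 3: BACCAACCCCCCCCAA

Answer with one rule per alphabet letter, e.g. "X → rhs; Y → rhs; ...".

  step 0 ⇒ step 1: BAAC ⇒ BA·CC·CC·A
    A ↦ CC
    B ↦ BA
    C ↦ A

A->CC, B->BA, C->A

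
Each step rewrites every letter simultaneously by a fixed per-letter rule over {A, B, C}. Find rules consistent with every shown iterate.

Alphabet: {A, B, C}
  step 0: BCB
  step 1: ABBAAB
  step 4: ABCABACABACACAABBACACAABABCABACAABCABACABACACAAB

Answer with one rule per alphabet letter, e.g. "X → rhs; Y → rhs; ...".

A->CA, B->AB, C->BA

  step 0 ⇒ step 1: BCB ⇒ AB·BA·AB
    B ↦ AB
    C ↦ BA
    A ↦ CA  (constrained at step 1)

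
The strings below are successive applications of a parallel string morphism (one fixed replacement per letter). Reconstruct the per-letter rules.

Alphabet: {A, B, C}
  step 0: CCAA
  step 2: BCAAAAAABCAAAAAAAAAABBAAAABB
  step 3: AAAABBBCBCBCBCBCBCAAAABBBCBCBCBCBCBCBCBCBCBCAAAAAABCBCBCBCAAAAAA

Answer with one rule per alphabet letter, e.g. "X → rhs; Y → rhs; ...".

A->BC, B->AAA, C->ABB

  step 2 ⇒ step 3: BCAAAAAABCAAAAAAAAAABBAAAABB ⇒ AAA·ABB·BC·BC·BC·BC·BC·BC·AAA·ABB·BC·BC·BC·BC·BC·BC·BC·BC·BC·BC·AAA·AAA·BC·BC·BC·BC·AAA·AAA
    A ↦ BC
    B ↦ AAA
    C ↦ ABB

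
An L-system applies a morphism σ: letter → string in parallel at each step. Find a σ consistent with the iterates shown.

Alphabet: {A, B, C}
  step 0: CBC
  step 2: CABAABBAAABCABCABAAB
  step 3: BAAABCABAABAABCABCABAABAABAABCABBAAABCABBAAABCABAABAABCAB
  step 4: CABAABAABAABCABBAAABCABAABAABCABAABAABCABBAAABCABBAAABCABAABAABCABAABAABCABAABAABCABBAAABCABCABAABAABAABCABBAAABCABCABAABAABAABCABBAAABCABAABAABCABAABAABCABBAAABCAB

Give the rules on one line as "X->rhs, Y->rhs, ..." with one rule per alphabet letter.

A->AAB, B->CAB, C->BA

  step 3 ⇒ step 4: BAAABCABAABAABCABCABAABAABAABCABBAAABCABBAAABCABAABAABCAB ⇒ CAB·AAB·AAB·AAB·CAB·BA·AAB·CAB·AAB·AAB·CAB·AAB·AAB·CAB·BA·AAB·CAB·BA·AAB·CAB·AAB·AAB·CAB·AAB·AAB·CAB·AAB·AAB·CAB·BA·AAB·CAB·CAB·AAB·AAB·AAB·CAB·BA·AAB·CAB·CAB·AAB·AAB·AAB·CAB·BA·AAB·CAB·AAB·AAB·CAB·AAB·AAB·CAB·BA·AAB·CAB
    A ↦ AAB
    B ↦ CAB
    C ↦ BA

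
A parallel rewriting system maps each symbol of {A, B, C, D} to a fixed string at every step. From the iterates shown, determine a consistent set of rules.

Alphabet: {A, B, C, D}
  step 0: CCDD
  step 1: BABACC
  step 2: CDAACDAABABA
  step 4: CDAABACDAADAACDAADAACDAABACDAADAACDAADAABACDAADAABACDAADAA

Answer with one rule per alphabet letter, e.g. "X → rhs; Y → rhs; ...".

A->DAA, B->C, C->BA, D->C

  step 1 ⇒ step 2: BABACC ⇒ C·DAA·C·DAA·BA·BA
    A ↦ DAA
    B ↦ C
    C ↦ BA
  step 0 ⇒ step 1: CCDD ⇒ BA·BA·C·C
    D ↦ C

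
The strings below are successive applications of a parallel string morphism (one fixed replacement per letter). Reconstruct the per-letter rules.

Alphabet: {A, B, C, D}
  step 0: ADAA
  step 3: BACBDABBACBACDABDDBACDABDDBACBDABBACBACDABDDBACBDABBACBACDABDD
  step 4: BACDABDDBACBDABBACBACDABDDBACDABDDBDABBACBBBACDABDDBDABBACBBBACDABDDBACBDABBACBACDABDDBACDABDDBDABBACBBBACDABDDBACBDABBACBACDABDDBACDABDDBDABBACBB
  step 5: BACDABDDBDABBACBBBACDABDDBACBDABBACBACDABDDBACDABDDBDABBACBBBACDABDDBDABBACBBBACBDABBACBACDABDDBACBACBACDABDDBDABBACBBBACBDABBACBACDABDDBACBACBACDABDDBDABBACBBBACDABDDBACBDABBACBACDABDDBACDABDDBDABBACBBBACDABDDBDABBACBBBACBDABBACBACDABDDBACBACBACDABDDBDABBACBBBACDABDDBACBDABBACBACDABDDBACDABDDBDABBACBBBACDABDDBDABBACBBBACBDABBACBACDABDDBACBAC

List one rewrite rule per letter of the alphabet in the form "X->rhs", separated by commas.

  step 4 ⇒ step 5: BACDABDDBACBDABBACBACDABDDBACDABDDBDABBACBBBACDABDDBDABBACBBBACDABDDBACBDABBACBACDABDDBACDABDDBDABBACBBBACDABDDBACBDABBACBACDABDDBACDABDDBDABBACBB ⇒ BAC·DAB·DD·B·DAB·BAC·B·B·BAC·DAB·DD·BAC·B·DAB·BAC·BAC·DAB·DD·BAC·DAB·DD·B·DAB·BAC·B·B·BAC·DAB·DD·B·DAB·BAC·B·B·BAC·B·DAB·BAC·BAC·DAB·DD·BAC·BAC·BAC·DAB·DD·B·DAB·BAC·B·B·BAC·B·DAB·BAC·BAC·DAB·DD·BAC·BAC·BAC·DAB·DD·B·DAB·BAC·B·B·BAC·DAB·DD·BAC·B·DAB·BAC·BAC·DAB·DD·BAC·DAB·DD·B·DAB·BAC·B·B·BAC·DAB·DD·B·DAB·BAC·B·B·BAC·B·DAB·BAC·BAC·DAB·DD·BAC·BAC·BAC·DAB·DD·B·DAB·BAC·B·B·BAC·DAB·DD·BAC·B·DAB·BAC·BAC·DAB·DD·BAC·DAB·DD·B·DAB·BAC·B·B·BAC·DAB·DD·B·DAB·BAC·B·B·BAC·B·DAB·BAC·BAC·DAB·DD·BAC·BAC
    A ↦ DAB
    B ↦ BAC
    C ↦ DD
    D ↦ B

A->DAB, B->BAC, C->DD, D->B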